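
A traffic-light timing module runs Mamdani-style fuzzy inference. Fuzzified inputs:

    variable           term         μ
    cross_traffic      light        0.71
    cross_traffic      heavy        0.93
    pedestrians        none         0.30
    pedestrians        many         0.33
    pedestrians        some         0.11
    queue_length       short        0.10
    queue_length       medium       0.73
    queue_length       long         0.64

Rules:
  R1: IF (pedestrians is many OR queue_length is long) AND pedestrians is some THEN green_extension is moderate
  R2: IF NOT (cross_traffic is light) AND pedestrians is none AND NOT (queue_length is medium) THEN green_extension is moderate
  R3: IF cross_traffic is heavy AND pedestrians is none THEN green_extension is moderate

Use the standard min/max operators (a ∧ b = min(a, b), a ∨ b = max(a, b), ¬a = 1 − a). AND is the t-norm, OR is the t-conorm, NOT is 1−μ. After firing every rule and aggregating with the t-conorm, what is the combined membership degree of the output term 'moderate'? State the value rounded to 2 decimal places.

R1: (many=0.33 OR long=0.64) = 0.64; AND[min(a, b)] with some=0.11 → w = 0.11
R2: ¬light=1−0.71=0.29, none=0.30, ¬medium=1−0.73=0.27; AND[min(a, b)] → w = 0.27
R3: heavy=0.93, none=0.30; AND[min(a, b)] → w = 0.30
Rules with consequent 'moderate': {R1, R2, R3} → strengths 0.11, 0.27, 0.30
Aggregate via t-conorm [max(a, b)]: 0.30

0.30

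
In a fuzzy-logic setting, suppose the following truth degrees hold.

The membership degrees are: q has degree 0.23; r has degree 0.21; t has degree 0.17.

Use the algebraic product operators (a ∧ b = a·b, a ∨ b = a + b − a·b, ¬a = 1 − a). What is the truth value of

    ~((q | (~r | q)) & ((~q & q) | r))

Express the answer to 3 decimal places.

~r = 1 − 0.2100 = 0.7900
~r | q = a + b − a·b on (0.7900, 0.2300) = 0.8383
q | (~r | q) = a + b − a·b on (0.2300, 0.8383) = 0.8755
~q = 1 − 0.2300 = 0.7700
~q & q = a·b on (0.7700, 0.2300) = 0.1771
(~q & q) | r = a + b − a·b on (0.1771, 0.2100) = 0.3499
(q | (~r | q)) & ((~q & q) | r) = a·b on (0.8755, 0.3499) = 0.3063
~((q | (~r | q)) & ((~q & q) | r)) = 1 − 0.3063 = 0.6937

0.694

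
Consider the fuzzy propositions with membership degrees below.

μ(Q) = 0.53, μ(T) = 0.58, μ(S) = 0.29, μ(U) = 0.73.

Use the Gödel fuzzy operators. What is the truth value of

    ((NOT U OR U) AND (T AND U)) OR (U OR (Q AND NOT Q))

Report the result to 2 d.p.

0.73

NOT U = 1 − 0.73 = 0.27
NOT U OR U = max(a, b) on (0.27, 0.73) = 0.73
T AND U = min(a, b) on (0.58, 0.73) = 0.58
(NOT U OR U) AND (T AND U) = min(a, b) on (0.73, 0.58) = 0.58
NOT Q = 1 − 0.53 = 0.47
Q AND NOT Q = min(a, b) on (0.53, 0.47) = 0.47
U OR (Q AND NOT Q) = max(a, b) on (0.73, 0.47) = 0.73
((NOT U OR U) AND (T AND U)) OR (U OR (Q AND NOT Q)) = max(a, b) on (0.58, 0.73) = 0.73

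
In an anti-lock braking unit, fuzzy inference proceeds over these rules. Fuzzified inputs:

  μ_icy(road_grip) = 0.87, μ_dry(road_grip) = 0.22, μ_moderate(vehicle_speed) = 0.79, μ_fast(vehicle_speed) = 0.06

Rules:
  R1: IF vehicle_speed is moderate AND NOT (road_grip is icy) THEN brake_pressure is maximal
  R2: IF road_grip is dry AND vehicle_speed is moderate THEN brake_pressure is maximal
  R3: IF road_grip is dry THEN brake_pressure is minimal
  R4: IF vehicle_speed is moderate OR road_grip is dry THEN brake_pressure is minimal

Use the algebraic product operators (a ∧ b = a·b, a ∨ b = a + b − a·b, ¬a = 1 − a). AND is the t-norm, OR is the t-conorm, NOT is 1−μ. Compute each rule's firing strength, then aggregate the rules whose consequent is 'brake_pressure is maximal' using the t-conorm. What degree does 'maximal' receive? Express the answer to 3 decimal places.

0.259

R1: moderate=0.79, ¬icy=1−0.87=0.13; AND[a·b] → w = 0.1027
R2: dry=0.22, moderate=0.79; AND[a·b] → w = 0.1738
R3: dry=0.22 → w = 0.2200
R4: moderate=0.79, dry=0.22; OR[a + b − a·b] → w = 0.8362
Rules with consequent 'maximal': {R1, R2} → strengths 0.1027, 0.1738
Aggregate via t-conorm [a + b − a·b]: 0.2587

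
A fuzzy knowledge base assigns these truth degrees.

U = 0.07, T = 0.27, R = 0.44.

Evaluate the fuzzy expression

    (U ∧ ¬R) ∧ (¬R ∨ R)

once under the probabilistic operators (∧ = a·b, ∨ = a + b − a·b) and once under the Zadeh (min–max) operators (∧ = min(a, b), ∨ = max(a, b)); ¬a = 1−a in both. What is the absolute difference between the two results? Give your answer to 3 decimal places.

Under probabilistic:
  ¬R = 1 − 0.4400 = 0.5600
  U ∧ ¬R = a·b on (0.0700, 0.5600) = 0.0392
  ¬R = 1 − 0.4400 = 0.5600
  ¬R ∨ R = a + b − a·b on (0.5600, 0.4400) = 0.7536
  (U ∧ ¬R) ∧ (¬R ∨ R) = a·b on (0.0392, 0.7536) = 0.0295
  → value = 0.0295
Under Zadeh (min–max):
  ¬R = 1 − 0.44 = 0.56
  U ∧ ¬R = min(a, b) on (0.07, 0.56) = 0.07
  ¬R = 1 − 0.44 = 0.56
  ¬R ∨ R = max(a, b) on (0.56, 0.44) = 0.56
  (U ∧ ¬R) ∧ (¬R ∨ R) = min(a, b) on (0.07, 0.56) = 0.07
  → value = 0.0700
|0.0295 − 0.0700| = 0.040

0.040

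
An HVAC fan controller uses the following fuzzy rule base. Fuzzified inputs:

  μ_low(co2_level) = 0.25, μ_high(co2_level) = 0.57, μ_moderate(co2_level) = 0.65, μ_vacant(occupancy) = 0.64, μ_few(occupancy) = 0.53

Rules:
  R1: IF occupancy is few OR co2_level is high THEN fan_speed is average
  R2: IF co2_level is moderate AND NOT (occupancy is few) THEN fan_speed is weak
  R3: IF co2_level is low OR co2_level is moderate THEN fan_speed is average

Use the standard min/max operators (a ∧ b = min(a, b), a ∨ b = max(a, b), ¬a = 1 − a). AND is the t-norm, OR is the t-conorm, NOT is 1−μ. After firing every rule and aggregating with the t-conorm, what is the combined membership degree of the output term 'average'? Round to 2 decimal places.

R1: few=0.53, high=0.57; OR[max(a, b)] → w = 0.57
R2: moderate=0.65, ¬few=1−0.53=0.47; AND[min(a, b)] → w = 0.47
R3: low=0.25, moderate=0.65; OR[max(a, b)] → w = 0.65
Rules with consequent 'average': {R1, R3} → strengths 0.57, 0.65
Aggregate via t-conorm [max(a, b)]: 0.65

0.65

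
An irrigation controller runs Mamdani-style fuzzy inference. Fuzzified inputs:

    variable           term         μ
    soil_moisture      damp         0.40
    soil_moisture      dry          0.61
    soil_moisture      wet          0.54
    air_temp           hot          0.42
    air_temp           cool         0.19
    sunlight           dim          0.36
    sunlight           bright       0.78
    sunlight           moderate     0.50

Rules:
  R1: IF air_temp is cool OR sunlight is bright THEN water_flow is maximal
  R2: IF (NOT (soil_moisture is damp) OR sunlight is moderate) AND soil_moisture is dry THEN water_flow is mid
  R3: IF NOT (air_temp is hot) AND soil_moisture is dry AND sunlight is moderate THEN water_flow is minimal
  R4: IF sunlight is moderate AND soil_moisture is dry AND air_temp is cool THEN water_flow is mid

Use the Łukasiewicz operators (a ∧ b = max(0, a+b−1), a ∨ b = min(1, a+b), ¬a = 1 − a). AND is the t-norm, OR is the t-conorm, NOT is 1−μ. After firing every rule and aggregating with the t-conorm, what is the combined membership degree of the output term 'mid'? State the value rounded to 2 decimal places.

0.61

R1: cool=0.19, bright=0.78; OR[min(1, a+b)] → w = 0.97
R2: (¬damp=1−0.40=0.60 OR moderate=0.50) = 1.00; AND[max(0, a+b−1)] with dry=0.61 → w = 0.61
R3: ¬hot=1−0.42=0.58, dry=0.61, moderate=0.50; AND[max(0, a+b−1)] → w = 0.00
R4: moderate=0.50, dry=0.61, cool=0.19; AND[max(0, a+b−1)] → w = 0.00
Rules with consequent 'mid': {R2, R4} → strengths 0.61, 0.00
Aggregate via t-conorm [min(1, a+b)]: 0.61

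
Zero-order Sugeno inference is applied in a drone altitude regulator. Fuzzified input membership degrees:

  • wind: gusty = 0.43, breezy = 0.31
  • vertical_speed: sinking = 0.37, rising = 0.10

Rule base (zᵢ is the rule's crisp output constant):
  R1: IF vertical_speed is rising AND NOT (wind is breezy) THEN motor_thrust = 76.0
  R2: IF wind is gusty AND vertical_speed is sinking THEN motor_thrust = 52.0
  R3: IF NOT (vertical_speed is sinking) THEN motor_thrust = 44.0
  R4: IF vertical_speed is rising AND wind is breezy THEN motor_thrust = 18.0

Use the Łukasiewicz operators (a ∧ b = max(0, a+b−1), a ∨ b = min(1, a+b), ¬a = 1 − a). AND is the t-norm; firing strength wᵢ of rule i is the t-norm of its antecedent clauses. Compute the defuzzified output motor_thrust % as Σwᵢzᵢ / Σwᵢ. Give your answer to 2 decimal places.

44.00

R1 (z=76.0): rising=0.10, ¬breezy=1−0.31=0.69; AND[max(0, a+b−1)] → w = 0.00
R2 (z=52.0): gusty=0.43, sinking=0.37; AND[max(0, a+b−1)] → w = 0.00
R3 (z=44.0): ¬sinking=1−0.37=0.63 → w = 0.63
R4 (z=18.0): rising=0.10, breezy=0.31; AND[max(0, a+b−1)] → w = 0.00
Weighted average = (0.00·76.0 + 0.00·52.0 + 0.63·44.0 + 0.00·18.0) / (0.00 + 0.00 + 0.63 + 0.00)
  = 27.7200 / 0.6300 = 44.00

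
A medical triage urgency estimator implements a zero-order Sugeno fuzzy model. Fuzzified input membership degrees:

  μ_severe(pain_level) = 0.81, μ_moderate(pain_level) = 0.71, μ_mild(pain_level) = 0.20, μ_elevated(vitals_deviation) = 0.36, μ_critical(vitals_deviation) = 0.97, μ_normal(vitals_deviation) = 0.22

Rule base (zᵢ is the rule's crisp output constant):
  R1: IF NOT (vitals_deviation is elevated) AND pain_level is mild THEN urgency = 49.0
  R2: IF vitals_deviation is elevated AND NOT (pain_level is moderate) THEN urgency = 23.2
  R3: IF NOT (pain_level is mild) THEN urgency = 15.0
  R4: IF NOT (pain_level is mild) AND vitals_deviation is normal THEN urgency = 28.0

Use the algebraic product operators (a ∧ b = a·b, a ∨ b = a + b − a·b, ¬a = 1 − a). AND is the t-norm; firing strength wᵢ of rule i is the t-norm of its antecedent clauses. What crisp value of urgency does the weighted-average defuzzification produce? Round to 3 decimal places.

21.203

R1 (z=49.0): ¬elevated=1−0.36=0.64, mild=0.20; AND[a·b] → w = 0.1280
R2 (z=23.2): elevated=0.36, ¬moderate=1−0.71=0.29; AND[a·b] → w = 0.1044
R3 (z=15.0): ¬mild=1−0.20=0.80 → w = 0.8000
R4 (z=28.0): ¬mild=1−0.20=0.80, normal=0.22; AND[a·b] → w = 0.1760
Weighted average = (0.1280·49.0 + 0.1044·23.2 + 0.8000·15.0 + 0.1760·28.0) / (0.1280 + 0.1044 + 0.8000 + 0.1760)
  = 25.6221 / 1.2084 = 21.203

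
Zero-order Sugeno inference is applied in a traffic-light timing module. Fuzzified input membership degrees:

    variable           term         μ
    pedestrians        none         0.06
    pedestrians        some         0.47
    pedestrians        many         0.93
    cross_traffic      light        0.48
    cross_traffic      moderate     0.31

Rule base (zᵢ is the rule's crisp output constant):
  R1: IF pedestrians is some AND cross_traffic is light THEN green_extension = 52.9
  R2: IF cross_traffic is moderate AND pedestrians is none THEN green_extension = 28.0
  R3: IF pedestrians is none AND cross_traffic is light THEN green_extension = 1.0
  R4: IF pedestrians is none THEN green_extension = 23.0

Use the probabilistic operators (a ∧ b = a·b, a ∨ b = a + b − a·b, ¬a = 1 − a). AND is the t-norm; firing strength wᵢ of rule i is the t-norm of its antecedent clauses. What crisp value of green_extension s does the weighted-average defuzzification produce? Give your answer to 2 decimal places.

R1 (z=52.9): some=0.47, light=0.48; AND[a·b] → w = 0.2256
R2 (z=28.0): moderate=0.31, none=0.06; AND[a·b] → w = 0.0186
R3 (z=1.0): none=0.06, light=0.48; AND[a·b] → w = 0.0288
R4 (z=23.0): none=0.06 → w = 0.0600
Weighted average = (0.2256·52.9 + 0.0186·28.0 + 0.0288·1.0 + 0.0600·23.0) / (0.2256 + 0.0186 + 0.0288 + 0.0600)
  = 13.8638 / 0.3330 = 41.63

41.63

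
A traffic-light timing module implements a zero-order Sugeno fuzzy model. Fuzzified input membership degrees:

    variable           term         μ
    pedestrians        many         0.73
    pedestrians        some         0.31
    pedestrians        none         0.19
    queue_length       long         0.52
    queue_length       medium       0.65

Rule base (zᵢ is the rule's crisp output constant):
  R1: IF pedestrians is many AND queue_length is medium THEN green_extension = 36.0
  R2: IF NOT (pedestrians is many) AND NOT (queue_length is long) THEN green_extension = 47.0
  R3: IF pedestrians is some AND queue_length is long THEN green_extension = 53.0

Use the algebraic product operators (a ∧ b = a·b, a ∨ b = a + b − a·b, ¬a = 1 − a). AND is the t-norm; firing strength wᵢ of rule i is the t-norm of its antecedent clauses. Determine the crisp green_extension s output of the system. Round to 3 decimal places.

41.444

R1 (z=36.0): many=0.73, medium=0.65; AND[a·b] → w = 0.4745
R2 (z=47.0): ¬many=1−0.73=0.27, ¬long=1−0.52=0.48; AND[a·b] → w = 0.1296
R3 (z=53.0): some=0.31, long=0.52; AND[a·b] → w = 0.1612
Weighted average = (0.4745·36.0 + 0.1296·47.0 + 0.1612·53.0) / (0.4745 + 0.1296 + 0.1612)
  = 31.7168 / 0.7653 = 41.444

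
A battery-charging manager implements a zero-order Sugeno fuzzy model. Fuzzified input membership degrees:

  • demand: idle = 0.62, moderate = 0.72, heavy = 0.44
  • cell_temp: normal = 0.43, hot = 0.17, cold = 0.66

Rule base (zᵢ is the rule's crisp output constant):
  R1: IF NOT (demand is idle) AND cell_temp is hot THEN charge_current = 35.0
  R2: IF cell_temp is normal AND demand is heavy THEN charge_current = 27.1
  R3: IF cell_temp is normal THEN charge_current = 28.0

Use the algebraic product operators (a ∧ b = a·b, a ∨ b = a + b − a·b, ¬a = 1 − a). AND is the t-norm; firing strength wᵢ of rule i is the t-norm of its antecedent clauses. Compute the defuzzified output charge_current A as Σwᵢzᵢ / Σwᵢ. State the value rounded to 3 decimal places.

28.412

R1 (z=35.0): ¬idle=1−0.62=0.38, hot=0.17; AND[a·b] → w = 0.0646
R2 (z=27.1): normal=0.43, heavy=0.44; AND[a·b] → w = 0.1892
R3 (z=28.0): normal=0.43 → w = 0.4300
Weighted average = (0.0646·35.0 + 0.1892·27.1 + 0.4300·28.0) / (0.0646 + 0.1892 + 0.4300)
  = 19.4283 / 0.6838 = 28.412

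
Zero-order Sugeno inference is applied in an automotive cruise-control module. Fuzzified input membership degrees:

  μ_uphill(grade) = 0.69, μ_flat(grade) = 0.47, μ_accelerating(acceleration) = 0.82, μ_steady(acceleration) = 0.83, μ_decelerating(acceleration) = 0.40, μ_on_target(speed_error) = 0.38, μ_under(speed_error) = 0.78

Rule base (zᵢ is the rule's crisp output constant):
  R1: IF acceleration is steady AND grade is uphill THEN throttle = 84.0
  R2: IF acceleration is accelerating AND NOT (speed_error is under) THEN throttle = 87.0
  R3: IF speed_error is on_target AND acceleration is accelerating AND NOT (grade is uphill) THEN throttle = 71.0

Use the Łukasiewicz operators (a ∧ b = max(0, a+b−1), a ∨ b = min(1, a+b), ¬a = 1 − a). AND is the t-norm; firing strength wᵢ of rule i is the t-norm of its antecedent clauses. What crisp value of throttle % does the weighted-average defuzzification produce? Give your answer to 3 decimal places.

R1 (z=84.0): steady=0.83, uphill=0.69; AND[max(0, a+b−1)] → w = 0.52
R2 (z=87.0): accelerating=0.82, ¬under=1−0.78=0.22; AND[max(0, a+b−1)] → w = 0.04
R3 (z=71.0): on_target=0.38, accelerating=0.82, ¬uphill=1−0.69=0.31; AND[max(0, a+b−1)] → w = 0.00
Weighted average = (0.52·84.0 + 0.04·87.0 + 0.00·71.0) / (0.52 + 0.04 + 0.00)
  = 47.1600 / 0.5600 = 84.214

84.214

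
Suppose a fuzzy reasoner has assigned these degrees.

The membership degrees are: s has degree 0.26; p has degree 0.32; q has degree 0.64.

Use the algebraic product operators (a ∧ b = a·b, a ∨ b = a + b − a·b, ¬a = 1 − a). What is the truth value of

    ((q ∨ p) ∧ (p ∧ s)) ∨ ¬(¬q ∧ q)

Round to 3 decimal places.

0.784

q ∨ p = a + b − a·b on (0.6400, 0.3200) = 0.7552
p ∧ s = a·b on (0.3200, 0.2600) = 0.0832
(q ∨ p) ∧ (p ∧ s) = a·b on (0.7552, 0.0832) = 0.0628
¬q = 1 − 0.6400 = 0.3600
¬q ∧ q = a·b on (0.3600, 0.6400) = 0.2304
¬(¬q ∧ q) = 1 − 0.2304 = 0.7696
((q ∨ p) ∧ (p ∧ s)) ∨ ¬(¬q ∧ q) = a + b − a·b on (0.0628, 0.7696) = 0.7841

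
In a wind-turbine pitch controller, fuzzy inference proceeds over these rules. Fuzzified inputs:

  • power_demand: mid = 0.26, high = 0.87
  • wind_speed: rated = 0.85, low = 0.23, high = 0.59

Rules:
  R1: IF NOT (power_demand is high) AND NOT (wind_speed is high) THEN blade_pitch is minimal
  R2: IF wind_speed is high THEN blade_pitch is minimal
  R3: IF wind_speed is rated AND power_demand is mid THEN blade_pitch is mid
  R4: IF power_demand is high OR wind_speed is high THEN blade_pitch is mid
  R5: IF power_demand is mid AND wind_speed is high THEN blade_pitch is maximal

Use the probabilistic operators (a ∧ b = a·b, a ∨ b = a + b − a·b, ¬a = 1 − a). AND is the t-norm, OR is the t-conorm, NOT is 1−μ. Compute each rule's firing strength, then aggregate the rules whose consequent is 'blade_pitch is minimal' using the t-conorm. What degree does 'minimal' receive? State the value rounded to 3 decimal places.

R1: ¬high=1−0.87=0.13, ¬high=1−0.59=0.41; AND[a·b] → w = 0.0533
R2: high=0.59 → w = 0.5900
R3: rated=0.85, mid=0.26; AND[a·b] → w = 0.2210
R4: high=0.87, high=0.59; OR[a + b − a·b] → w = 0.9467
R5: mid=0.26, high=0.59; AND[a·b] → w = 0.1534
Rules with consequent 'minimal': {R1, R2} → strengths 0.0533, 0.5900
Aggregate via t-conorm [a + b − a·b]: 0.6119

0.612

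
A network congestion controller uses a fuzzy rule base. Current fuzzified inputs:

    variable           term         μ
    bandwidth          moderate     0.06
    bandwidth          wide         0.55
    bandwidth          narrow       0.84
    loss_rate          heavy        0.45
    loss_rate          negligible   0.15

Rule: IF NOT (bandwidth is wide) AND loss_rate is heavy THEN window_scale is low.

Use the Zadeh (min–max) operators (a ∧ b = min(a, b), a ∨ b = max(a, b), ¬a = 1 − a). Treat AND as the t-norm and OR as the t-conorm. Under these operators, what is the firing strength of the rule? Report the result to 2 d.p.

0.45

firing strength: ¬wide=1−0.55=0.45, heavy=0.45; AND[min(a, b)] → w = 0.45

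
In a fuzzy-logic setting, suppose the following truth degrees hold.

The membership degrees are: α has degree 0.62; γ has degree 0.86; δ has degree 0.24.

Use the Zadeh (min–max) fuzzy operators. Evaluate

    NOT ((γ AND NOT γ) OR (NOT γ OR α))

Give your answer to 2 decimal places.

NOT γ = 1 − 0.86 = 0.14
γ AND NOT γ = min(a, b) on (0.86, 0.14) = 0.14
NOT γ = 1 − 0.86 = 0.14
NOT γ OR α = max(a, b) on (0.14, 0.62) = 0.62
(γ AND NOT γ) OR (NOT γ OR α) = max(a, b) on (0.14, 0.62) = 0.62
NOT ((γ AND NOT γ) OR (NOT γ OR α)) = 1 − 0.62 = 0.38

0.38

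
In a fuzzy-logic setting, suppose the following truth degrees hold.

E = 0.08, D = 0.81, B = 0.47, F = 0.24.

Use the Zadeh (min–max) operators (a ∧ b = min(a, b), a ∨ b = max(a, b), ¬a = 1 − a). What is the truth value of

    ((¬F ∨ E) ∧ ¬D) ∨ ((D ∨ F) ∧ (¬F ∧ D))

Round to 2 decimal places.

0.76

¬F = 1 − 0.24 = 0.76
¬F ∨ E = max(a, b) on (0.76, 0.08) = 0.76
¬D = 1 − 0.81 = 0.19
(¬F ∨ E) ∧ ¬D = min(a, b) on (0.76, 0.19) = 0.19
D ∨ F = max(a, b) on (0.81, 0.24) = 0.81
¬F = 1 − 0.24 = 0.76
¬F ∧ D = min(a, b) on (0.76, 0.81) = 0.76
(D ∨ F) ∧ (¬F ∧ D) = min(a, b) on (0.81, 0.76) = 0.76
((¬F ∨ E) ∧ ¬D) ∨ ((D ∨ F) ∧ (¬F ∧ D)) = max(a, b) on (0.19, 0.76) = 0.76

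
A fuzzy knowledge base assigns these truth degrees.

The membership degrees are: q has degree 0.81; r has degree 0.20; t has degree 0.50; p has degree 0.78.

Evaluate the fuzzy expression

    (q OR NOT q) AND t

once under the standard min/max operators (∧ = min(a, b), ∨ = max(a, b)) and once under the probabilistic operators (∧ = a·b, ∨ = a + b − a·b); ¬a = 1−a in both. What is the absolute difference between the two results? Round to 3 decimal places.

Under standard min/max:
  NOT q = 1 − 0.81 = 0.19
  q OR NOT q = max(a, b) on (0.81, 0.19) = 0.81
  (q OR NOT q) AND t = min(a, b) on (0.81, 0.50) = 0.50
  → value = 0.5000
Under probabilistic:
  NOT q = 1 − 0.8100 = 0.1900
  q OR NOT q = a + b − a·b on (0.8100, 0.1900) = 0.8461
  (q OR NOT q) AND t = a·b on (0.8461, 0.5000) = 0.4231
  → value = 0.4231
|0.5000 − 0.4231| = 0.077

0.077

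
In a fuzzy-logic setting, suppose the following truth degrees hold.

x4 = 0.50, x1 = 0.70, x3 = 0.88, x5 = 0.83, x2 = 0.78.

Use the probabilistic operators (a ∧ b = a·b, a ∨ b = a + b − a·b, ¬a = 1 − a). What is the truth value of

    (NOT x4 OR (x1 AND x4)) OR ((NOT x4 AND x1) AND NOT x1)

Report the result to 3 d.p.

0.709

NOT x4 = 1 − 0.5000 = 0.5000
x1 AND x4 = a·b on (0.7000, 0.5000) = 0.3500
NOT x4 OR (x1 AND x4) = a + b − a·b on (0.5000, 0.3500) = 0.6750
NOT x4 = 1 − 0.5000 = 0.5000
NOT x4 AND x1 = a·b on (0.5000, 0.7000) = 0.3500
NOT x1 = 1 − 0.7000 = 0.3000
(NOT x4 AND x1) AND NOT x1 = a·b on (0.3500, 0.3000) = 0.1050
(NOT x4 OR (x1 AND x4)) OR ((NOT x4 AND x1) AND NOT x1) = a + b − a·b on (0.6750, 0.1050) = 0.7091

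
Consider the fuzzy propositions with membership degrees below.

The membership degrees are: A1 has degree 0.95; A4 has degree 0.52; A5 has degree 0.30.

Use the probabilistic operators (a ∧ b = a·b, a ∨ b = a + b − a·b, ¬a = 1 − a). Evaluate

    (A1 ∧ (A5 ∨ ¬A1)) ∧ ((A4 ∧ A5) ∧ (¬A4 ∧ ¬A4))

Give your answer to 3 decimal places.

0.011

¬A1 = 1 − 0.9500 = 0.0500
A5 ∨ ¬A1 = a + b − a·b on (0.3000, 0.0500) = 0.3350
A1 ∧ (A5 ∨ ¬A1) = a·b on (0.9500, 0.3350) = 0.3182
A4 ∧ A5 = a·b on (0.5200, 0.3000) = 0.1560
¬A4 = 1 − 0.5200 = 0.4800
¬A4 = 1 − 0.5200 = 0.4800
¬A4 ∧ ¬A4 = a·b on (0.4800, 0.4800) = 0.2304
(A4 ∧ A5) ∧ (¬A4 ∧ ¬A4) = a·b on (0.1560, 0.2304) = 0.0359
(A1 ∧ (A5 ∨ ¬A1)) ∧ ((A4 ∧ A5) ∧ (¬A4 ∧ ¬A4)) = a·b on (0.3182, 0.0359) = 0.0114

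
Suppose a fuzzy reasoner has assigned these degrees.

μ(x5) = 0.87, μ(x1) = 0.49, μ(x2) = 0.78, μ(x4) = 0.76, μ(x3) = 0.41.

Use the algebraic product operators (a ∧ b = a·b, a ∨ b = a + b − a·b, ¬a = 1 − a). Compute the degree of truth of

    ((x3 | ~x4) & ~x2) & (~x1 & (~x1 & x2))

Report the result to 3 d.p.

~x4 = 1 − 0.7600 = 0.2400
x3 | ~x4 = a + b − a·b on (0.4100, 0.2400) = 0.5516
~x2 = 1 − 0.7800 = 0.2200
(x3 | ~x4) & ~x2 = a·b on (0.5516, 0.2200) = 0.1214
~x1 = 1 − 0.4900 = 0.5100
~x1 = 1 − 0.4900 = 0.5100
~x1 & x2 = a·b on (0.5100, 0.7800) = 0.3978
~x1 & (~x1 & x2) = a·b on (0.5100, 0.3978) = 0.2029
((x3 | ~x4) & ~x2) & (~x1 & (~x1 & x2)) = a·b on (0.1214, 0.2029) = 0.0246

0.025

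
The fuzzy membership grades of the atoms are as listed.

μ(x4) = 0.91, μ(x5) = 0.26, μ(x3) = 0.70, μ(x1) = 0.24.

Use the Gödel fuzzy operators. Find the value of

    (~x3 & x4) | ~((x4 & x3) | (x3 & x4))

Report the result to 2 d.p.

~x3 = 1 − 0.70 = 0.30
~x3 & x4 = min(a, b) on (0.30, 0.91) = 0.30
x4 & x3 = min(a, b) on (0.91, 0.70) = 0.70
x3 & x4 = min(a, b) on (0.70, 0.91) = 0.70
(x4 & x3) | (x3 & x4) = max(a, b) on (0.70, 0.70) = 0.70
~((x4 & x3) | (x3 & x4)) = 1 − 0.70 = 0.30
(~x3 & x4) | ~((x4 & x3) | (x3 & x4)) = max(a, b) on (0.30, 0.30) = 0.30

0.30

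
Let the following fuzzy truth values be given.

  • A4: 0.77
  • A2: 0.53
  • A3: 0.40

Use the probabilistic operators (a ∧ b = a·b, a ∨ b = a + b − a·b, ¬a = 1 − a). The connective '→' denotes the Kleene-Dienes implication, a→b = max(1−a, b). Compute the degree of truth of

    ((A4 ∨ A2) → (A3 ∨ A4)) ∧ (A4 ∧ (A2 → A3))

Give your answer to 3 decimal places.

A4 ∨ A2 = a + b − a·b on (0.7700, 0.5300) = 0.8919
A3 ∨ A4 = a + b − a·b on (0.4000, 0.7700) = 0.8620
(A4 ∨ A2) → (A3 ∨ A4)  [Kleene-Dienes: max(1−a, b)] with a=0.8919, b=0.8620 → 0.8620
A2 → A3  [Kleene-Dienes: max(1−a, b)] with a=0.5300, b=0.4000 → 0.4700
A4 ∧ (A2 → A3) = a·b on (0.7700, 0.4700) = 0.3619
((A4 ∨ A2) → (A3 ∨ A4)) ∧ (A4 ∧ (A2 → A3)) = a·b on (0.8620, 0.3619) = 0.3120

0.312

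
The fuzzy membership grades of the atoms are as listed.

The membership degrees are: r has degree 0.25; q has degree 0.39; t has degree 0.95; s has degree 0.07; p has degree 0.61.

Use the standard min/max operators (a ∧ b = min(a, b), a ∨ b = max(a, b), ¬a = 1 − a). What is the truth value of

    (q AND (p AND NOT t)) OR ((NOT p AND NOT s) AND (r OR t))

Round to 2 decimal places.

NOT t = 1 − 0.95 = 0.05
p AND NOT t = min(a, b) on (0.61, 0.05) = 0.05
q AND (p AND NOT t) = min(a, b) on (0.39, 0.05) = 0.05
NOT p = 1 − 0.61 = 0.39
NOT s = 1 − 0.07 = 0.93
NOT p AND NOT s = min(a, b) on (0.39, 0.93) = 0.39
r OR t = max(a, b) on (0.25, 0.95) = 0.95
(NOT p AND NOT s) AND (r OR t) = min(a, b) on (0.39, 0.95) = 0.39
(q AND (p AND NOT t)) OR ((NOT p AND NOT s) AND (r OR t)) = max(a, b) on (0.05, 0.39) = 0.39

0.39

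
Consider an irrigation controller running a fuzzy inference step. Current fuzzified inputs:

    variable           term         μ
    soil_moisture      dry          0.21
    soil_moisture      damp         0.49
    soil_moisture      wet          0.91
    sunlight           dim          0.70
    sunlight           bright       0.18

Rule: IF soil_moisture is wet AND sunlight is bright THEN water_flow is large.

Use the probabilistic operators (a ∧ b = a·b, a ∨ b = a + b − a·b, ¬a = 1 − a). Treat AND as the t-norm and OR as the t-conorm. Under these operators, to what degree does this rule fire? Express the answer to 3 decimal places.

firing strength: wet=0.91, bright=0.18; AND[a·b] → w = 0.1638

0.164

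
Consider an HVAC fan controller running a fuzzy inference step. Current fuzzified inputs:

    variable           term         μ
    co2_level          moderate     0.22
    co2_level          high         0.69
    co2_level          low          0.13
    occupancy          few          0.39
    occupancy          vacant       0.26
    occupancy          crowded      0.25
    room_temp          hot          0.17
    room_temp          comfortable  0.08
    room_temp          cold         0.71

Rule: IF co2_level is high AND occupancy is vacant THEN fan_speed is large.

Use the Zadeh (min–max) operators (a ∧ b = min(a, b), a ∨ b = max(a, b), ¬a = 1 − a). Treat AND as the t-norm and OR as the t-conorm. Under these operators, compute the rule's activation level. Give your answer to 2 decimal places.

0.26

firing strength: high=0.69, vacant=0.26; AND[min(a, b)] → w = 0.26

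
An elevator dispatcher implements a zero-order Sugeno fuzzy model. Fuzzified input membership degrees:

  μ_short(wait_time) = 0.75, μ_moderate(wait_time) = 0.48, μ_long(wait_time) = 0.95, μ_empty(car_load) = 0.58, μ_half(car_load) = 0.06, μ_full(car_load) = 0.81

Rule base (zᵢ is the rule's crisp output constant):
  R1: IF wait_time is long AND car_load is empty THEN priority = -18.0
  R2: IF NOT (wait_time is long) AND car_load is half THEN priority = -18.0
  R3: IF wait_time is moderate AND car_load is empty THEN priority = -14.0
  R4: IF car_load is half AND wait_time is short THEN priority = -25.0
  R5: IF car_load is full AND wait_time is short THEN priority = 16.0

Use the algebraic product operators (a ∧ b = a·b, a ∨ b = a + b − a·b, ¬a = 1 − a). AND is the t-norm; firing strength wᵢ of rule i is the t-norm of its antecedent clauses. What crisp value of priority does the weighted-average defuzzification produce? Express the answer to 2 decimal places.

R1 (z=-18.0): long=0.95, empty=0.58; AND[a·b] → w = 0.5510
R2 (z=-18.0): ¬long=1−0.95=0.05, half=0.06; AND[a·b] → w = 0.0030
R3 (z=-14.0): moderate=0.48, empty=0.58; AND[a·b] → w = 0.2784
R4 (z=-25.0): half=0.06, short=0.75; AND[a·b] → w = 0.0450
R5 (z=16.0): full=0.81, short=0.75; AND[a·b] → w = 0.6075
Weighted average = (0.5510·-18.0 + 0.0030·-18.0 + 0.2784·-14.0 + 0.0450·-25.0 + 0.6075·16.0) / (0.5510 + 0.0030 + 0.2784 + 0.0450 + 0.6075)
  = -5.2746 / 1.4849 = -3.55

-3.55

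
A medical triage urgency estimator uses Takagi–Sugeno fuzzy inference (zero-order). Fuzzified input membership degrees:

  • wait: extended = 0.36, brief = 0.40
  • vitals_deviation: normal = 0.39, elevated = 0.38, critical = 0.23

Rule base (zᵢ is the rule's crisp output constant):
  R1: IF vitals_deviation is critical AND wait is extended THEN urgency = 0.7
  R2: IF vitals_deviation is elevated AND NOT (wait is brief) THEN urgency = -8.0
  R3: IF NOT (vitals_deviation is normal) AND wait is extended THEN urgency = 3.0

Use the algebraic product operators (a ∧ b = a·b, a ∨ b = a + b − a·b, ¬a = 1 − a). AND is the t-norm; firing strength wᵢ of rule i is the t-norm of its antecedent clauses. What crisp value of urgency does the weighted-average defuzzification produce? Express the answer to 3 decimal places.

R1 (z=0.7): critical=0.23, extended=0.36; AND[a·b] → w = 0.0828
R2 (z=-8.0): elevated=0.38, ¬brief=1−0.40=0.60; AND[a·b] → w = 0.2280
R3 (z=3.0): ¬normal=1−0.39=0.61, extended=0.36; AND[a·b] → w = 0.2196
Weighted average = (0.0828·0.7 + 0.2280·-8.0 + 0.2196·3.0) / (0.0828 + 0.2280 + 0.2196)
  = -1.1072 / 0.5304 = -2.088

-2.088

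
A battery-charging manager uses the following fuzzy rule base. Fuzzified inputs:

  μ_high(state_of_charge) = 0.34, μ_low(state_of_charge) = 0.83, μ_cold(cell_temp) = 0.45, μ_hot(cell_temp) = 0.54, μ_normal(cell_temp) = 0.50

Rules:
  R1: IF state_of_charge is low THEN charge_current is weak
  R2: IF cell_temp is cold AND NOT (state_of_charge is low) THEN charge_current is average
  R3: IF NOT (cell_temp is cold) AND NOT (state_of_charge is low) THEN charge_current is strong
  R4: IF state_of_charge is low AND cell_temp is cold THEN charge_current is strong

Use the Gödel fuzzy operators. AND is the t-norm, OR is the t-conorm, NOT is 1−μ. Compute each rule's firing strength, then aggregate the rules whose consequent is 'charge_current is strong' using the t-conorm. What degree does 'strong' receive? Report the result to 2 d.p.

R1: low=0.83 → w = 0.83
R2: cold=0.45, ¬low=1−0.83=0.17; AND[min(a, b)] → w = 0.17
R3: ¬cold=1−0.45=0.55, ¬low=1−0.83=0.17; AND[min(a, b)] → w = 0.17
R4: low=0.83, cold=0.45; AND[min(a, b)] → w = 0.45
Rules with consequent 'strong': {R3, R4} → strengths 0.17, 0.45
Aggregate via t-conorm [max(a, b)]: 0.45

0.45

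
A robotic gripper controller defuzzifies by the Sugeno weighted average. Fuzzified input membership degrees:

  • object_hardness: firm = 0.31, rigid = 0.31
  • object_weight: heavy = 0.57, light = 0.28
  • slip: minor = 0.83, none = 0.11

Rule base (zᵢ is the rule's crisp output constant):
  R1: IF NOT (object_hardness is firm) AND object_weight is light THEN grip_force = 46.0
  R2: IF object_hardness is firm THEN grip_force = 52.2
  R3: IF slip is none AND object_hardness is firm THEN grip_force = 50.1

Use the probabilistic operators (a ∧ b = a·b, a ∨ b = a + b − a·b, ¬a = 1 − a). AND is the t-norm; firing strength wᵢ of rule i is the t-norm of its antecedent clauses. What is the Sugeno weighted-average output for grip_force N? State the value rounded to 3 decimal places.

R1 (z=46.0): ¬firm=1−0.31=0.69, light=0.28; AND[a·b] → w = 0.1932
R2 (z=52.2): firm=0.31 → w = 0.3100
R3 (z=50.1): none=0.11, firm=0.31; AND[a·b] → w = 0.0341
Weighted average = (0.1932·46.0 + 0.3100·52.2 + 0.0341·50.1) / (0.1932 + 0.3100 + 0.0341)
  = 26.7776 / 0.5373 = 49.837

49.837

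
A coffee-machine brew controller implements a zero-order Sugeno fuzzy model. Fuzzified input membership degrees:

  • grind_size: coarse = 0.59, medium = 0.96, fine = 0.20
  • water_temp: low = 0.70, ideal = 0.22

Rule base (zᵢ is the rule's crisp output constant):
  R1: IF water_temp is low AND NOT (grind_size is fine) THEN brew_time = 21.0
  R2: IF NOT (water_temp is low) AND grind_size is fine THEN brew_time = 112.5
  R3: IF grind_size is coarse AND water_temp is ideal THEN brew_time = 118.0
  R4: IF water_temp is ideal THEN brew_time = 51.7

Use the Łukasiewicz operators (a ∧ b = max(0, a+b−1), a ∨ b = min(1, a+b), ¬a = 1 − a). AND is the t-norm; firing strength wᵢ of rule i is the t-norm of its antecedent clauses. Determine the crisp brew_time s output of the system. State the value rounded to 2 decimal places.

30.38

R1 (z=21.0): low=0.70, ¬fine=1−0.20=0.80; AND[max(0, a+b−1)] → w = 0.50
R2 (z=112.5): ¬low=1−0.70=0.30, fine=0.20; AND[max(0, a+b−1)] → w = 0.00
R3 (z=118.0): coarse=0.59, ideal=0.22; AND[max(0, a+b−1)] → w = 0.00
R4 (z=51.7): ideal=0.22 → w = 0.22
Weighted average = (0.50·21.0 + 0.00·112.5 + 0.00·118.0 + 0.22·51.7) / (0.50 + 0.00 + 0.00 + 0.22)
  = 21.8740 / 0.7200 = 30.38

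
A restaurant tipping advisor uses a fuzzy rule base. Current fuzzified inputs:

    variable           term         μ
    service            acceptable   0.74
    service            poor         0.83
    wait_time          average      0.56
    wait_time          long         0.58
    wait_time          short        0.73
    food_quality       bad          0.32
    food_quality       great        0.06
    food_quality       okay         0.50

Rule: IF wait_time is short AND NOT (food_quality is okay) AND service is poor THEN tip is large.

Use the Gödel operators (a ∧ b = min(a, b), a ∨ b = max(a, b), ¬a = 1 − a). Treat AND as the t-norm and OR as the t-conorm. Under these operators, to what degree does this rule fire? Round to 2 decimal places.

0.50

firing strength: short=0.73, ¬okay=1−0.50=0.50, poor=0.83; AND[min(a, b)] → w = 0.50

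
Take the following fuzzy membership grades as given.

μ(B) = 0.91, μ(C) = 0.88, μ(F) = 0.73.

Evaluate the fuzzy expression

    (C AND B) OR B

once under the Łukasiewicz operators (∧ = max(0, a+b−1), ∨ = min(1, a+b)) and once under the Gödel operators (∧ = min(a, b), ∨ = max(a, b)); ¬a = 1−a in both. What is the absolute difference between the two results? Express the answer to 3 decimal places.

Under Łukasiewicz:
  C AND B = max(0, a+b−1) on (0.88, 0.91) = 0.79
  (C AND B) OR B = min(1, a+b) on (0.79, 0.91) = 1.00
  → value = 1.0000
Under Gödel:
  C AND B = min(a, b) on (0.88, 0.91) = 0.88
  (C AND B) OR B = max(a, b) on (0.88, 0.91) = 0.91
  → value = 0.9100
|1.0000 − 0.9100| = 0.090

0.090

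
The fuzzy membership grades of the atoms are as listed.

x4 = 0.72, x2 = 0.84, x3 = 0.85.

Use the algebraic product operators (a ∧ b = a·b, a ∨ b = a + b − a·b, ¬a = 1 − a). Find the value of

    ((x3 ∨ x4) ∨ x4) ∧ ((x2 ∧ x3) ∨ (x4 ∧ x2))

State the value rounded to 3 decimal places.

x3 ∨ x4 = a + b − a·b on (0.8500, 0.7200) = 0.9580
(x3 ∨ x4) ∨ x4 = a + b − a·b on (0.9580, 0.7200) = 0.9882
x2 ∧ x3 = a·b on (0.8400, 0.8500) = 0.7140
x4 ∧ x2 = a·b on (0.7200, 0.8400) = 0.6048
(x2 ∧ x3) ∨ (x4 ∧ x2) = a + b − a·b on (0.7140, 0.6048) = 0.8870
((x3 ∨ x4) ∨ x4) ∧ ((x2 ∧ x3) ∨ (x4 ∧ x2)) = a·b on (0.9882, 0.8870) = 0.8765

0.877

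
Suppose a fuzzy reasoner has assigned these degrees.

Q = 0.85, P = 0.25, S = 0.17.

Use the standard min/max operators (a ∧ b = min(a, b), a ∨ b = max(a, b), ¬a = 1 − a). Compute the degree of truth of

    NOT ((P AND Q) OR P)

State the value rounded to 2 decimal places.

P AND Q = min(a, b) on (0.25, 0.85) = 0.25
(P AND Q) OR P = max(a, b) on (0.25, 0.25) = 0.25
NOT ((P AND Q) OR P) = 1 − 0.25 = 0.75

0.75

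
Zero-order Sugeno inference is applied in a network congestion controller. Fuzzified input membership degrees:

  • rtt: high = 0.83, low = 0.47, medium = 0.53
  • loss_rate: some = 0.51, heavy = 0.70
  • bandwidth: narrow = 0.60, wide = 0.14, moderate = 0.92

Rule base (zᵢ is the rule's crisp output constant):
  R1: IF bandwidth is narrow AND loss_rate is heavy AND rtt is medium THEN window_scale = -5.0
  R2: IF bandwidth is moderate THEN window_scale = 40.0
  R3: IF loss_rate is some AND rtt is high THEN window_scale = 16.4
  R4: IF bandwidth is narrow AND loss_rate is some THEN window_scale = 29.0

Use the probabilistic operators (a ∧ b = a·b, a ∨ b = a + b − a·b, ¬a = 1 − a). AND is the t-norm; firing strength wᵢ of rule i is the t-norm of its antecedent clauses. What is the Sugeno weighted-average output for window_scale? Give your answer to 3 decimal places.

27.514

R1 (z=-5.0): narrow=0.60, heavy=0.70, medium=0.53; AND[a·b] → w = 0.2226
R2 (z=40.0): moderate=0.92 → w = 0.9200
R3 (z=16.4): some=0.51, high=0.83; AND[a·b] → w = 0.4233
R4 (z=29.0): narrow=0.60, some=0.51; AND[a·b] → w = 0.3060
Weighted average = (0.2226·-5.0 + 0.9200·40.0 + 0.4233·16.4 + 0.3060·29.0) / (0.2226 + 0.9200 + 0.4233 + 0.3060)
  = 51.5031 / 1.8719 = 27.514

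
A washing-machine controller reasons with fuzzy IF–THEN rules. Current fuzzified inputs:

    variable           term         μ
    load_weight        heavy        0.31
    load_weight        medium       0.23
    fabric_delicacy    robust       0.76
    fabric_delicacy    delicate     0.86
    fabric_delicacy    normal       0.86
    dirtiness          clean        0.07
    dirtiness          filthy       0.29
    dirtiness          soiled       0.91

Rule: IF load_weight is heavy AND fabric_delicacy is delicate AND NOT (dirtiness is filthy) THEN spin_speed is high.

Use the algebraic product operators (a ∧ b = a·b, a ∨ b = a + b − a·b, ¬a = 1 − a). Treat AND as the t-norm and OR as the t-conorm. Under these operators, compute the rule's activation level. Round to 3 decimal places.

0.189

firing strength: heavy=0.31, delicate=0.86, ¬filthy=1−0.29=0.71; AND[a·b] → w = 0.1893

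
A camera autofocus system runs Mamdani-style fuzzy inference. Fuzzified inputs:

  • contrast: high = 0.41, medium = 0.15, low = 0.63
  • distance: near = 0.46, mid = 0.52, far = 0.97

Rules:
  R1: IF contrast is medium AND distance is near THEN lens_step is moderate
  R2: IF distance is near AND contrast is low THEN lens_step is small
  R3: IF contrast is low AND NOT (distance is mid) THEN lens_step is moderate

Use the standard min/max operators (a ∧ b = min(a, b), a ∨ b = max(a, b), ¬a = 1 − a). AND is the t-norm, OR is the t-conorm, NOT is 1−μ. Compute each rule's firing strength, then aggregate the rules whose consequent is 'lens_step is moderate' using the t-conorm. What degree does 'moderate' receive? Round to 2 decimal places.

R1: medium=0.15, near=0.46; AND[min(a, b)] → w = 0.15
R2: near=0.46, low=0.63; AND[min(a, b)] → w = 0.46
R3: low=0.63, ¬mid=1−0.52=0.48; AND[min(a, b)] → w = 0.48
Rules with consequent 'moderate': {R1, R3} → strengths 0.15, 0.48
Aggregate via t-conorm [max(a, b)]: 0.48

0.48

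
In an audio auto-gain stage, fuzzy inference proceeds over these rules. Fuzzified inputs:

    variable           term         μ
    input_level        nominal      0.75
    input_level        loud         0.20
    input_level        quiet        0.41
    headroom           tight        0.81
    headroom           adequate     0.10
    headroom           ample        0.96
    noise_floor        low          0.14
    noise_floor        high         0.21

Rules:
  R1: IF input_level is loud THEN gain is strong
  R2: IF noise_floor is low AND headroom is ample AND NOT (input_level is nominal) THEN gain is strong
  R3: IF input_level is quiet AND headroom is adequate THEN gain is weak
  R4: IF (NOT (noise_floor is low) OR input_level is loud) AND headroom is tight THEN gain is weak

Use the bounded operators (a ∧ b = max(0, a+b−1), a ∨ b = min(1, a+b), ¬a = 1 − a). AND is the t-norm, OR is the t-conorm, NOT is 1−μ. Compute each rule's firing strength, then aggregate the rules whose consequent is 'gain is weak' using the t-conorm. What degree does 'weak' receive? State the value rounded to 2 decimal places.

0.81

R1: loud=0.20 → w = 0.20
R2: low=0.14, ample=0.96, ¬nominal=1−0.75=0.25; AND[max(0, a+b−1)] → w = 0.00
R3: quiet=0.41, adequate=0.10; AND[max(0, a+b−1)] → w = 0.00
R4: (¬low=1−0.14=0.86 OR loud=0.20) = 1.00; AND[max(0, a+b−1)] with tight=0.81 → w = 0.81
Rules with consequent 'weak': {R3, R4} → strengths 0.00, 0.81
Aggregate via t-conorm [min(1, a+b)]: 0.81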